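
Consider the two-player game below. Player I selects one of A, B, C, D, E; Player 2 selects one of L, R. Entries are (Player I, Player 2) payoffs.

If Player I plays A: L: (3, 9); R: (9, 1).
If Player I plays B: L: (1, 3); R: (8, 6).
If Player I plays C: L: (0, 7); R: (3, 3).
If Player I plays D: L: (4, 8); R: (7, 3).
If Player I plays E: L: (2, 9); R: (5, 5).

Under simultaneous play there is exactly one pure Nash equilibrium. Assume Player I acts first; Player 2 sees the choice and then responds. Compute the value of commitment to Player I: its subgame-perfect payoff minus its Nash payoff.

4

Work backward from Player 2's decision.
- A: Player 2 compares 9, 1 and picks L; Player I would get 3.
- B: Player 2 compares 3, 6 and picks R; Player I would get 8.
- C: Player 2 compares 7, 3 and picks L; Player I would get 0.
- D: Player 2 compares 8, 3 and picks L; Player I would get 4.
- E: Player 2 compares 9, 5 and picks L; Player I would get 2.
Player I's induced payoffs are 3, 8, 0, 4, 2, so Player I commits to B. Subgame-perfect outcome: (B, R) with payoffs (8, 6).
For the simultaneous game, intersect best replies.
Player I's best replies: L→D; R→A.
Player 2's best replies: A→L; B→R; C→L; D→L; E→L.
Only (D, L) has each player best-responding; Nash payoffs (4, 8).
Player I's commitment gain: 8 − 4 = 4.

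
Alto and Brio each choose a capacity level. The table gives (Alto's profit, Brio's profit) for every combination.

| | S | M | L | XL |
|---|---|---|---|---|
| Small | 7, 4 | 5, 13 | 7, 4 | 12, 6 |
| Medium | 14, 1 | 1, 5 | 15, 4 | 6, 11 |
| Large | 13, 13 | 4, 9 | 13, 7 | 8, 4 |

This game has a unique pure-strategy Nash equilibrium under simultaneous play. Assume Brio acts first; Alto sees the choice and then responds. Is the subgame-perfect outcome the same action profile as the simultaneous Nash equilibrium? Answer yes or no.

Solve by backward induction (Brio leads).
- S: Alto compares 7, 14, 13 and picks Medium; Brio would get 1.
- M: Alto compares 5, 1, 4 and picks Small; Brio would get 13.
- L: Alto compares 7, 15, 13 and picks Medium; Brio would get 4.
- XL: Alto compares 12, 6, 8 and picks Small; Brio would get 6.
Among 1, 13, 4, 6, the best is 13 at M. Subgame-perfect outcome: (Small, M) with payoffs (5, 13).
Under simultaneous play:
Alto's best replies: S→Medium; M→Small; L→Medium; XL→Small.
Brio's best replies: Small→M; Medium→XL; Large→S.
Only (Small, M) has each player best-responding; Nash payoffs (5, 13).
Sequential outcome (Small, M) coincides with the Nash profile (Small, M).

yes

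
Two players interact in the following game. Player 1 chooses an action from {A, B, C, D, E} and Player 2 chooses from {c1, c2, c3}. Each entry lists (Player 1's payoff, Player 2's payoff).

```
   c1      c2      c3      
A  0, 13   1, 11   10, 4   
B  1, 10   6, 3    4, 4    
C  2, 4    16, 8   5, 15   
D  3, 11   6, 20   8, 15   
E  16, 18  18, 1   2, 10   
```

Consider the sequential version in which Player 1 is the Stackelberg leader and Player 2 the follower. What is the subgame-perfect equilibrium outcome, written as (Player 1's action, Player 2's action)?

(E, c1)

Work backward from Player 2's decision.
- A: BR = c1, leader payoff 0.
- B: BR = c1, leader payoff 1.
- C: BR = c3, leader payoff 5.
- D: BR = c2, leader payoff 6.
- E: BR = c1, leader payoff 16.
Player 1's induced payoffs are 0, 1, 5, 6, 16, so Player 1 commits to E. Subgame-perfect outcome: (E, c1) with payoffs (16, 18).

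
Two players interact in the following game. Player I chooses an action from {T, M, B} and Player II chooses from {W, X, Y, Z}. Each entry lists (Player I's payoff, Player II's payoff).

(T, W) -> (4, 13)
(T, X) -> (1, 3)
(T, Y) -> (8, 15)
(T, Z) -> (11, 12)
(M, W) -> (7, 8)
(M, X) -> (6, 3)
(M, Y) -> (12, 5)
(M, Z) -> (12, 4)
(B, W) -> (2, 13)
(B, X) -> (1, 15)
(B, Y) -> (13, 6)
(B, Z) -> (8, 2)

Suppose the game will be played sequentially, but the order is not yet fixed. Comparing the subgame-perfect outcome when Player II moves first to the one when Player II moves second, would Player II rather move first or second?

If Player I leads: Player II's best replies are T→Y, M→W, B→X; Player I's induced payoffs 8, 7, 1; outcome (T, Y), payoffs (8, 15).
If Player II leads: Player I's best replies are W→M, X→M, Y→B, Z→M; Player II's induced payoffs 8, 3, 6, 4; outcome (M, W), payoffs (7, 8).
Player II gets 8 moving first and 15 moving second, so Player II prefers to move second.

second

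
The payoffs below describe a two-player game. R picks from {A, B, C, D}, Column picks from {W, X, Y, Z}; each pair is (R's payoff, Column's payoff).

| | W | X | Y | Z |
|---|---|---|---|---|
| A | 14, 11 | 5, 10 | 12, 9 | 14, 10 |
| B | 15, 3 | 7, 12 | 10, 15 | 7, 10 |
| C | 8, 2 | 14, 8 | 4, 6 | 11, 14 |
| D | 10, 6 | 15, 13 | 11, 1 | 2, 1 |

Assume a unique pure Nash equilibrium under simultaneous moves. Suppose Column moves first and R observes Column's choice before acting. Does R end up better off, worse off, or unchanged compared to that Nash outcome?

unchanged

Solve by backward induction (Column leads).
- W → R plays B (best of 14, 15, 8, 10); Column gets 3.
- X → R plays D (best of 5, 7, 14, 15); Column gets 13.
- Y → R plays A (best of 12, 10, 4, 11); Column gets 9.
- Z → R plays A (best of 14, 7, 11, 2); Column gets 10.
Maximizing over 3, 13, 9, 10, Column chooses X. Subgame-perfect outcome: (D, X) with payoffs (15, 13).
Now find the simultaneous Nash equilibrium.
R's best replies: W→B; X→D; Y→A; Z→A.
Column's best replies: A→W; B→Y; C→Z; D→X.
The unique mutual best reply is (D, X), giving (15, 13).
R earns 15 sequentially versus 15 at the Nash outcome: unchanged.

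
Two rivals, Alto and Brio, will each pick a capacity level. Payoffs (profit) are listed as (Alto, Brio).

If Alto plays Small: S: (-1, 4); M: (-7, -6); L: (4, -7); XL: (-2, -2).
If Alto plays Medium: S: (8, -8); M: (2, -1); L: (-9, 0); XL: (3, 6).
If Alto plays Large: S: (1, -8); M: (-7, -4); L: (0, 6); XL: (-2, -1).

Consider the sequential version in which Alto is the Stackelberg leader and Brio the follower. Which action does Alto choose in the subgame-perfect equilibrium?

Medium

Solve by backward induction (Alto leads).
- Small → Brio plays S (best of 4, -6, -7, -2); Alto gets -1.
- Medium → Brio plays XL (best of -8, -1, 0, 6); Alto gets 3.
- Large → Brio plays L (best of -8, -4, 6, -1); Alto gets 0.
Alto's induced payoffs are -1, 3, 0, so Alto commits to Medium. Subgame-perfect outcome: (Medium, XL) with payoffs (3, 6).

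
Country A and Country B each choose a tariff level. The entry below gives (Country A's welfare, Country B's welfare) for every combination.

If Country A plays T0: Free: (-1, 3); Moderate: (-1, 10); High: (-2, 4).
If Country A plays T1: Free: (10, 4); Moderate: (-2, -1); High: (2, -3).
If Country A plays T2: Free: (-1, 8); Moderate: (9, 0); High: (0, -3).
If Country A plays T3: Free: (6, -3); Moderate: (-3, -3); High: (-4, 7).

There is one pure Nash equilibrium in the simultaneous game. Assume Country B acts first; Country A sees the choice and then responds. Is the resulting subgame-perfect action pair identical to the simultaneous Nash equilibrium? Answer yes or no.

Solve by backward induction (Country B leads).
- Free → Country A plays T1 (best of -1, 10, -1, 6); Country B gets 4.
- Moderate → Country A plays T2 (best of -1, -2, 9, -3); Country B gets 0.
- High → Country A plays T1 (best of -2, 2, 0, -4); Country B gets -3.
Country B's induced payoffs are 4, 0, -3, so Country B commits to Free. Subgame-perfect outcome: (T1, Free) with payoffs (10, 4).
For the simultaneous game, intersect best replies.
Country A's best replies: Free→T1; Moderate→T2; High→T1.
Country B's best replies: T0→Moderate; T1→Free; T2→Free; T3→High.
The unique mutual best reply is (T1, Free), giving (10, 4).
Sequential outcome (T1, Free) coincides with the Nash profile (T1, Free).

yes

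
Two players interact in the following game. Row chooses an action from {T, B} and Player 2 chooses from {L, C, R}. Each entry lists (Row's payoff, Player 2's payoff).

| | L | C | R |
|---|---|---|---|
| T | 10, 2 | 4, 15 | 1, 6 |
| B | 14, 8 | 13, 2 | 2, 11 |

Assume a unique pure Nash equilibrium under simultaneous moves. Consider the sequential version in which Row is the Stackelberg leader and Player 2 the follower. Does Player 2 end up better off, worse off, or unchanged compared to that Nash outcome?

Backward induction with Row moving first.
- T → Player 2 plays C (best of 2, 15, 6); Row gets 4.
- B → Player 2 plays R (best of 8, 2, 11); Row gets 2.
Row's induced payoffs are 4, 2, so Row commits to T. Subgame-perfect outcome: (T, C) with payoffs (4, 15).
For the simultaneous game, intersect best replies.
Row's best replies: L→B; C→B; R→B.
Player 2's best replies: T→C; B→R.
The unique mutual best reply is (B, R), giving (2, 11).
Player 2 earns 15 sequentially versus 11 at the Nash outcome: better off.

better off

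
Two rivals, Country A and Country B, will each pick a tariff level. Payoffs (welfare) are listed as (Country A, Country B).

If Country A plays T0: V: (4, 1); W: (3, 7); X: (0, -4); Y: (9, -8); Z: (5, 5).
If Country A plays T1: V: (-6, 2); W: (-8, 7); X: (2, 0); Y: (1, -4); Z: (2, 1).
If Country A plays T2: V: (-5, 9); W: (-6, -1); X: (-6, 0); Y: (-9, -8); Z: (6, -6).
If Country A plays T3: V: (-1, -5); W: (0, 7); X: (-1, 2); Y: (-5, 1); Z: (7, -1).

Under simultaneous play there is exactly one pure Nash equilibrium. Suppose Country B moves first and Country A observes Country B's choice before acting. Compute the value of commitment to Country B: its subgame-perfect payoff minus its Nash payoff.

Work backward from Country A's decision.
- V: Country A compares 4, -6, -5, -1 and picks T0; Country B would get 1.
- W: Country A compares 3, -8, -6, 0 and picks T0; Country B would get 7.
- X: Country A compares 0, 2, -6, -1 and picks T1; Country B would get 0.
- Y: Country A compares 9, 1, -9, -5 and picks T0; Country B would get -8.
- Z: Country A compares 5, 2, 6, 7 and picks T3; Country B would get -1.
Among 1, 7, 0, -8, -1, the best is 7 at W. Subgame-perfect outcome: (T0, W) with payoffs (3, 7).
Now find the simultaneous Nash equilibrium.
Country A's best replies: V→T0; W→T0; X→T1; Y→T0; Z→T3.
Country B's best replies: T0→W; T1→W; T2→V; T3→W.
The unique mutual best reply is (T0, W), giving (3, 7).
Country B's commitment gain: 7 − 7 = 0.

0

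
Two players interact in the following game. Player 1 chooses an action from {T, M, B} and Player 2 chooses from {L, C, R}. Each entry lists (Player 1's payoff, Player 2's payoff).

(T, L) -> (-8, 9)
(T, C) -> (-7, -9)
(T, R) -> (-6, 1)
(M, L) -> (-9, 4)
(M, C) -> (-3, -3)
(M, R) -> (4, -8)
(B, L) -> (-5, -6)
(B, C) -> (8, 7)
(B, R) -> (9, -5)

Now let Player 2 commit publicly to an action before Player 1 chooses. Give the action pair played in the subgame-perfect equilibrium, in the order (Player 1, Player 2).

Work backward from Player 1's decision.
- L: BR = B, leader payoff -6.
- C: BR = B, leader payoff 7.
- R: BR = B, leader payoff -5.
Player 2's induced payoffs are -6, 7, -5, so Player 2 commits to C. Subgame-perfect outcome: (B, C) with payoffs (8, 7).

(B, C)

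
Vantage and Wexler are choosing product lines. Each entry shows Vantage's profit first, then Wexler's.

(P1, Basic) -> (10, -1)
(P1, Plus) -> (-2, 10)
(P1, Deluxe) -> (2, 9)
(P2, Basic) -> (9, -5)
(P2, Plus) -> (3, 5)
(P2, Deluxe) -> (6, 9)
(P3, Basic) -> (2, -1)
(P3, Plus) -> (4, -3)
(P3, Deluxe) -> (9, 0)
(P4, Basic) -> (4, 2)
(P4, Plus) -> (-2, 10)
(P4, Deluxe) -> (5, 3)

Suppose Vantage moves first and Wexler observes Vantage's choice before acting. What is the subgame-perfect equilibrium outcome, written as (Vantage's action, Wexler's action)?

(P3, Deluxe)

Solve by backward induction (Vantage leads).
- P1 → Wexler plays Plus (best of -1, 10, 9); Vantage gets -2.
- P2 → Wexler plays Deluxe (best of -5, 5, 9); Vantage gets 6.
- P3 → Wexler plays Deluxe (best of -1, -3, 0); Vantage gets 9.
- P4 → Wexler plays Plus (best of 2, 10, 3); Vantage gets -2.
Vantage's induced payoffs are -2, 6, 9, -2, so Vantage commits to P3. Subgame-perfect outcome: (P3, Deluxe) with payoffs (9, 0).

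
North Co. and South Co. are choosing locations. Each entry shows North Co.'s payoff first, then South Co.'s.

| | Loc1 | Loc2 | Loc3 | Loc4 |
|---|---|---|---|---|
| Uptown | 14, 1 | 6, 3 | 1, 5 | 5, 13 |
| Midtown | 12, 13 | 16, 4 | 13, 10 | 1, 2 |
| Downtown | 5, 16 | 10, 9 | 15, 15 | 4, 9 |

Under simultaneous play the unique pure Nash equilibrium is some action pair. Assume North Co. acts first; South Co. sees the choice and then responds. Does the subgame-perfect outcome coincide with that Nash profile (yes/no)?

Backward induction with North Co. moving first.
- Uptown: South Co. compares 1, 3, 5, 13 and picks Loc4; North Co. would get 5.
- Midtown: South Co. compares 13, 4, 10, 2 and picks Loc1; North Co. would get 12.
- Downtown: South Co. compares 16, 9, 15, 9 and picks Loc1; North Co. would get 5.
Among 5, 12, 5, the best is 12 at Midtown. Subgame-perfect outcome: (Midtown, Loc1) with payoffs (12, 13).
For the simultaneous game, intersect best replies.
North Co.'s best replies: Loc1→Uptown; Loc2→Midtown; Loc3→Downtown; Loc4→Uptown.
South Co.'s best replies: Uptown→Loc4; Midtown→Loc1; Downtown→Loc1.
Only (Uptown, Loc4) has each player best-responding; Nash payoffs (5, 13).
Sequential outcome (Midtown, Loc1) differs from the Nash profile (Uptown, Loc4).

no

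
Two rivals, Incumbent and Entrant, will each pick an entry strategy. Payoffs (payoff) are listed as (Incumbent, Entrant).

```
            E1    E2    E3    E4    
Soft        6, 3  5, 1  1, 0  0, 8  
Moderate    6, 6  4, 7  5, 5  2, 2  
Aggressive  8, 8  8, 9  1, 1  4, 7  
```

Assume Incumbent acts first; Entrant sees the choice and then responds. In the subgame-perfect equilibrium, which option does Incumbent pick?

Entrant best-responds to each possible Incumbent move:
- Soft: Entrant compares 3, 1, 0, 8 and picks E4; Incumbent would get 0.
- Moderate: Entrant compares 6, 7, 5, 2 and picks E2; Incumbent would get 4.
- Aggressive: Entrant compares 8, 9, 1, 7 and picks E2; Incumbent would get 8.
Maximizing over 0, 4, 8, Incumbent chooses Aggressive. Subgame-perfect outcome: (Aggressive, E2) with payoffs (8, 9).

Aggressive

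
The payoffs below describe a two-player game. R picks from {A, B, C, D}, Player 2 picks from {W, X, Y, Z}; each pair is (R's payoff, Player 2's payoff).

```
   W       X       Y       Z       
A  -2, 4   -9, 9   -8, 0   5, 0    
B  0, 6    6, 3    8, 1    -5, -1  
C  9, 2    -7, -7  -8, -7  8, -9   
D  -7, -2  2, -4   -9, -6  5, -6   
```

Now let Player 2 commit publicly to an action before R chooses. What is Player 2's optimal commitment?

Work backward from R's decision.
- W: BR = C, leader payoff 2.
- X: BR = B, leader payoff 3.
- Y: BR = B, leader payoff 1.
- Z: BR = C, leader payoff -9.
Player 2's induced payoffs are 2, 3, 1, -9, so Player 2 commits to X. Subgame-perfect outcome: (B, X) with payoffs (6, 3).

X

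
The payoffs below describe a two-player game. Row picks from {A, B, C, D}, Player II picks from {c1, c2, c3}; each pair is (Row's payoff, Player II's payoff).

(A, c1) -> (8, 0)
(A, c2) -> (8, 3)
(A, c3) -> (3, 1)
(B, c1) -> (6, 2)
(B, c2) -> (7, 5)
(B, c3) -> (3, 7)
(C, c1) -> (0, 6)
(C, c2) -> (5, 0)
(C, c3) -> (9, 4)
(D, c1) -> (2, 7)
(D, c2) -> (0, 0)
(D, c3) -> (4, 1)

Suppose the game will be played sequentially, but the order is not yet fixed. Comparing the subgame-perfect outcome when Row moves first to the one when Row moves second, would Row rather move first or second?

If Row leads: Player II's best replies are A→c2, B→c3, C→c1, D→c1; Row's induced payoffs 8, 3, 0, 2; outcome (A, c2), payoffs (8, 3).
If Player II leads: Row's best replies are c1→A, c2→A, c3→C; Player II's induced payoffs 0, 3, 4; outcome (C, c3), payoffs (9, 4).
Row gets 8 moving first and 9 moving second, so Row prefers to move second.

second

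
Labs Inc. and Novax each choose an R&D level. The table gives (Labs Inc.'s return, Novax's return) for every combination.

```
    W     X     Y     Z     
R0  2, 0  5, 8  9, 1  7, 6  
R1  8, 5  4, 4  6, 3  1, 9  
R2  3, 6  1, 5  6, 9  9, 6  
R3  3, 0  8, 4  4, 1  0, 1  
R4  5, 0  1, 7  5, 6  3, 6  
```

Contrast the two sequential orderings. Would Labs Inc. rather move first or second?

If Labs Inc. leads: Novax's best replies are R0→X, R1→Z, R2→Y, R3→X, R4→X; Labs Inc.'s induced payoffs 5, 1, 6, 8, 1; outcome (R3, X), payoffs (8, 4).
If Novax leads: Labs Inc.'s best replies are W→R1, X→R3, Y→R0, Z→R2; Novax's induced payoffs 5, 4, 1, 6; outcome (R2, Z), payoffs (9, 6).
Labs Inc. gets 8 moving first and 9 moving second, so Labs Inc. prefers to move second.

second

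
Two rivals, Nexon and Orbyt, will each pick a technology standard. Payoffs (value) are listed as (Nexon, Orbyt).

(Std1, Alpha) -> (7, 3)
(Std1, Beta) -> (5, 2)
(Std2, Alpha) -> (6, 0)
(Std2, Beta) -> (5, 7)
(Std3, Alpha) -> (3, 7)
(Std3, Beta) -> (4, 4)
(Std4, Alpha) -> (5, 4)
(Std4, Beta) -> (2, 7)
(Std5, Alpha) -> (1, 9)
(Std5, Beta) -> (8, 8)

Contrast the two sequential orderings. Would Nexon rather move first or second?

second

If Nexon leads: Orbyt's best replies are Std1→Alpha, Std2→Beta, Std3→Alpha, Std4→Beta, Std5→Alpha; Nexon's induced payoffs 7, 5, 3, 2, 1; outcome (Std1, Alpha), payoffs (7, 3).
If Orbyt leads: Nexon's best replies are Alpha→Std1, Beta→Std5; Orbyt's induced payoffs 3, 8; outcome (Std5, Beta), payoffs (8, 8).
Nexon gets 7 moving first and 8 moving second, so Nexon prefers to move second.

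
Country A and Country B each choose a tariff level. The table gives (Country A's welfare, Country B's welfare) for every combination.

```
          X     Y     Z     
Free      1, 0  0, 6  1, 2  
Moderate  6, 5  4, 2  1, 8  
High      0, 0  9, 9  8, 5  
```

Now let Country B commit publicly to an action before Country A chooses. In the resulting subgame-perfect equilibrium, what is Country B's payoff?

9

Backward induction with Country B moving first.
- X: BR = Moderate, leader payoff 5.
- Y: BR = High, leader payoff 9.
- Z: BR = High, leader payoff 5.
Country B's induced payoffs are 5, 9, 5, so Country B commits to Y. Subgame-perfect outcome: (High, Y) with payoffs (9, 9).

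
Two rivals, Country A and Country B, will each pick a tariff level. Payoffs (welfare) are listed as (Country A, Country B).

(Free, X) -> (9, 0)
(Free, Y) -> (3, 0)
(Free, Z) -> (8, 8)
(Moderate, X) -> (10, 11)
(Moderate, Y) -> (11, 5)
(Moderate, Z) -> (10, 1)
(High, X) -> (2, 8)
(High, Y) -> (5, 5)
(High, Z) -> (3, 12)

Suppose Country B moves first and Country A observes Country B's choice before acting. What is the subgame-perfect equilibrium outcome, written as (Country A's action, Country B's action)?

Solve by backward induction (Country B leads).
- X → Country A plays Moderate (best of 9, 10, 2); Country B gets 11.
- Y → Country A plays Moderate (best of 3, 11, 5); Country B gets 5.
- Z → Country A plays Moderate (best of 8, 10, 3); Country B gets 1.
Country B's induced payoffs are 11, 5, 1, so Country B commits to X. Subgame-perfect outcome: (Moderate, X) with payoffs (10, 11).

(Moderate, X)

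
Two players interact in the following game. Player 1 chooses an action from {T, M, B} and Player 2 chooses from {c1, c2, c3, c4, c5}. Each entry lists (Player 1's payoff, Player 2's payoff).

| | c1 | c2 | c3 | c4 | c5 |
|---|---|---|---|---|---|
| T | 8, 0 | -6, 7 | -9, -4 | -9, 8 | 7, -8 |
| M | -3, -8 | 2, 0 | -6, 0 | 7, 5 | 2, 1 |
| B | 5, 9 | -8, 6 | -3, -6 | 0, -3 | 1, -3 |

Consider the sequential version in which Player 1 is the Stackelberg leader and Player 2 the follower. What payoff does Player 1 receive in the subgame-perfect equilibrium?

Work backward from Player 2's decision.
- T: Player 2 compares 0, 7, -4, 8, -8 and picks c4; Player 1 would get -9.
- M: Player 2 compares -8, 0, 0, 5, 1 and picks c4; Player 1 would get 7.
- B: Player 2 compares 9, 6, -6, -3, -3 and picks c1; Player 1 would get 5.
Player 1's induced payoffs are -9, 7, 5, so Player 1 commits to M. Subgame-perfect outcome: (M, c4) with payoffs (7, 5).

7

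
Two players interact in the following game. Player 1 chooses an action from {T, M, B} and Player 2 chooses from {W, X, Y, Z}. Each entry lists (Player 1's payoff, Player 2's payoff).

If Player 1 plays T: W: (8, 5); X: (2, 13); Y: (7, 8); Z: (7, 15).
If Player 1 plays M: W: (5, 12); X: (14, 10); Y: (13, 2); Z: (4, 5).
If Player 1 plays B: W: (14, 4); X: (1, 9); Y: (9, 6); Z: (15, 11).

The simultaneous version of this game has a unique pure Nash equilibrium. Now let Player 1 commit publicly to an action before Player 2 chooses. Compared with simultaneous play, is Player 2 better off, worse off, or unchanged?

unchanged

Player 2 best-responds to each possible Player 1 move:
- T: BR = Z, leader payoff 7.
- M: BR = W, leader payoff 5.
- B: BR = Z, leader payoff 15.
Maximizing over 7, 5, 15, Player 1 chooses B. Subgame-perfect outcome: (B, Z) with payoffs (15, 11).
For the simultaneous game, intersect best replies.
Player 1's best replies: W→B; X→M; Y→M; Z→B.
Player 2's best replies: T→Z; M→W; B→Z.
Only (B, Z) has each player best-responding; Nash payoffs (15, 11).
Player 2 earns 11 sequentially versus 11 at the Nash outcome: unchanged.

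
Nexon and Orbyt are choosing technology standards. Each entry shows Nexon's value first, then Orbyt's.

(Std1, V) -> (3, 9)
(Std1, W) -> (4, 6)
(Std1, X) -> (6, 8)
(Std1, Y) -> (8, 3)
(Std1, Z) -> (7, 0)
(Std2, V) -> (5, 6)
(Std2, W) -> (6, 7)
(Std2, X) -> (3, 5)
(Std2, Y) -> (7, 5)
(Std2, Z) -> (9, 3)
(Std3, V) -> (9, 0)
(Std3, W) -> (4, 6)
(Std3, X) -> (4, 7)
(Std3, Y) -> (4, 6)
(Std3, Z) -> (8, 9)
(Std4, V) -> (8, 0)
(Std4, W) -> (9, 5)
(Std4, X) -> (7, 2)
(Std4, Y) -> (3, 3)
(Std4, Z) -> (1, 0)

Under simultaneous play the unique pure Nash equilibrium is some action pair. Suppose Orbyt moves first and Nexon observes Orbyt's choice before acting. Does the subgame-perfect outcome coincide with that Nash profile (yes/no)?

yes

Nexon best-responds to each possible Orbyt move:
- V → Nexon plays Std3 (best of 3, 5, 9, 8); Orbyt gets 0.
- W → Nexon plays Std4 (best of 4, 6, 4, 9); Orbyt gets 5.
- X → Nexon plays Std4 (best of 6, 3, 4, 7); Orbyt gets 2.
- Y → Nexon plays Std1 (best of 8, 7, 4, 3); Orbyt gets 3.
- Z → Nexon plays Std2 (best of 7, 9, 8, 1); Orbyt gets 3.
Maximizing over 0, 5, 2, 3, 3, Orbyt chooses W. Subgame-perfect outcome: (Std4, W) with payoffs (9, 5).
For the simultaneous game, intersect best replies.
Nexon's best replies: V→Std3; W→Std4; X→Std4; Y→Std1; Z→Std2.
Orbyt's best replies: Std1→V; Std2→W; Std3→Z; Std4→W.
Only (Std4, W) has each player best-responding; Nash payoffs (9, 5).
Sequential outcome (Std4, W) coincides with the Nash profile (Std4, W).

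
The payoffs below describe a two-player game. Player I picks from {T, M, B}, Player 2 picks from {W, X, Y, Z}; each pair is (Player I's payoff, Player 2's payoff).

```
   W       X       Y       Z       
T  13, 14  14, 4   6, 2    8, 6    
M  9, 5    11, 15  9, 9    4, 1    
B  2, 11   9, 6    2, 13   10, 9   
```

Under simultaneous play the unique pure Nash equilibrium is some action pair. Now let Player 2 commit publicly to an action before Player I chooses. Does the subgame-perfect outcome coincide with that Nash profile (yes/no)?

yes

Solve by backward induction (Player 2 leads).
- W: BR = T, leader payoff 14.
- X: BR = T, leader payoff 4.
- Y: BR = M, leader payoff 9.
- Z: BR = B, leader payoff 9.
Among 14, 4, 9, 9, the best is 14 at W. Subgame-perfect outcome: (T, W) with payoffs (13, 14).
Under simultaneous play:
Player I's best replies: W→T; X→T; Y→M; Z→B.
Player 2's best replies: T→W; M→X; B→Y.
The unique mutual best reply is (T, W), giving (13, 14).
Sequential outcome (T, W) coincides with the Nash profile (T, W).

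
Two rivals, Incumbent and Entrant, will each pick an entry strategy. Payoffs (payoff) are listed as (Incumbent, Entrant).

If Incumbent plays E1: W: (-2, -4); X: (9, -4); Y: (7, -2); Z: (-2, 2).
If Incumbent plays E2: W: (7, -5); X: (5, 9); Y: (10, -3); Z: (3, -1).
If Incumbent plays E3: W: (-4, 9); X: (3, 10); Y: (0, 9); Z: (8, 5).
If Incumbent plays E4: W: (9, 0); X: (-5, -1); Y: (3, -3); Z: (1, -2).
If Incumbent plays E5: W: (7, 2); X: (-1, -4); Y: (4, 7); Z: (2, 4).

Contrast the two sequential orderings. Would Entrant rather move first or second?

If Incumbent leads: Entrant's best replies are E1→Z, E2→X, E3→X, E4→W, E5→Y; Incumbent's induced payoffs -2, 5, 3, 9, 4; outcome (E4, W), payoffs (9, 0).
If Entrant leads: Incumbent's best replies are W→E4, X→E1, Y→E2, Z→E3; Entrant's induced payoffs 0, -4, -3, 5; outcome (E3, Z), payoffs (8, 5).
Entrant gets 5 moving first and 0 moving second, so Entrant prefers to move first.

first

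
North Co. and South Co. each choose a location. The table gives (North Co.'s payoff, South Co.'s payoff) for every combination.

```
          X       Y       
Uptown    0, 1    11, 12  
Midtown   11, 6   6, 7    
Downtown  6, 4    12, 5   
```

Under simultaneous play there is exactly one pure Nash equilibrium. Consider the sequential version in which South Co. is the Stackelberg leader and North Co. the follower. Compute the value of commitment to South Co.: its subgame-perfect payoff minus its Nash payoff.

1

Work backward from North Co.'s decision.
- X: North Co. compares 0, 11, 6 and picks Midtown; South Co. would get 6.
- Y: North Co. compares 11, 6, 12 and picks Downtown; South Co. would get 5.
Among 6, 5, the best is 6 at X. Subgame-perfect outcome: (Midtown, X) with payoffs (11, 6).
Under simultaneous play:
North Co.'s best replies: X→Midtown; Y→Downtown.
South Co.'s best replies: Uptown→Y; Midtown→Y; Downtown→Y.
Only (Downtown, Y) has each player best-responding; Nash payoffs (12, 5).
South Co.'s commitment gain: 6 − 5 = 1.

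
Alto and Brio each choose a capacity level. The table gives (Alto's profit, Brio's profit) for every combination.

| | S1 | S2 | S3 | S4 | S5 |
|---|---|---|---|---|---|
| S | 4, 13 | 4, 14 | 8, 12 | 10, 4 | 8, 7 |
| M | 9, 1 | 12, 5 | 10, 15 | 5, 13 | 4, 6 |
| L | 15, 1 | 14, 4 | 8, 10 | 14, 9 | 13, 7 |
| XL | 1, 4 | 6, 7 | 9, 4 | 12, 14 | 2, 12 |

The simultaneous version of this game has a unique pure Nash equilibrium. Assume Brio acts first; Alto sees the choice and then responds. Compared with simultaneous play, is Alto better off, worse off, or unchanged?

Backward induction with Brio moving first.
- S1 → Alto plays L (best of 4, 9, 15, 1); Brio gets 1.
- S2 → Alto plays L (best of 4, 12, 14, 6); Brio gets 4.
- S3 → Alto plays M (best of 8, 10, 8, 9); Brio gets 15.
- S4 → Alto plays L (best of 10, 5, 14, 12); Brio gets 9.
- S5 → Alto plays L (best of 8, 4, 13, 2); Brio gets 7.
Brio's induced payoffs are 1, 4, 15, 9, 7, so Brio commits to S3. Subgame-perfect outcome: (M, S3) with payoffs (10, 15).
Now find the simultaneous Nash equilibrium.
Alto's best replies: S1→L; S2→L; S3→M; S4→L; S5→L.
Brio's best replies: S→S2; M→S3; L→S3; XL→S4.
The unique mutual best reply is (M, S3), giving (10, 15).
Alto earns 10 sequentially versus 10 at the Nash outcome: unchanged.

unchanged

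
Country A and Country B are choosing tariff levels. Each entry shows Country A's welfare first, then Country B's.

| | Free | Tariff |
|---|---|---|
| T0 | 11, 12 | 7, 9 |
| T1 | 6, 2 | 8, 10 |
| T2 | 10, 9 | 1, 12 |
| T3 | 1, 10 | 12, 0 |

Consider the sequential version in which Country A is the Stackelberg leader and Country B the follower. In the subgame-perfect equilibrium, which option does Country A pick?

T0

Work backward from Country B's decision.
- T0 → Country B plays Free (best of 12, 9); Country A gets 11.
- T1 → Country B plays Tariff (best of 2, 10); Country A gets 8.
- T2 → Country B plays Tariff (best of 9, 12); Country A gets 1.
- T3 → Country B plays Free (best of 10, 0); Country A gets 1.
Among 11, 8, 1, 1, the best is 11 at T0. Subgame-perfect outcome: (T0, Free) with payoffs (11, 12).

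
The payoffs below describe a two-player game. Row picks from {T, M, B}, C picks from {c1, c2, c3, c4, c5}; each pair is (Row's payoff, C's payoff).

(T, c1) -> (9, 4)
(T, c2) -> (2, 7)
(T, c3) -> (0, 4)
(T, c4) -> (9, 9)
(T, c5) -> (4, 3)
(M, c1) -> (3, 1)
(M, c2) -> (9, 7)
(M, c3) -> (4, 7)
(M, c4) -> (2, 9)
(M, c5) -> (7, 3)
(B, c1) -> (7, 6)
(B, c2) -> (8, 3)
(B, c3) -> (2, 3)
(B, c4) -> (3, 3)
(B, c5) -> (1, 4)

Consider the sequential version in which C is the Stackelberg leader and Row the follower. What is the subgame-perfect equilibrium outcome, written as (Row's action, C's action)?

Work backward from Row's decision.
- c1 → Row plays T (best of 9, 3, 7); C gets 4.
- c2 → Row plays M (best of 2, 9, 8); C gets 7.
- c3 → Row plays M (best of 0, 4, 2); C gets 7.
- c4 → Row plays T (best of 9, 2, 3); C gets 9.
- c5 → Row plays M (best of 4, 7, 1); C gets 3.
C's induced payoffs are 4, 7, 7, 9, 3, so C commits to c4. Subgame-perfect outcome: (T, c4) with payoffs (9, 9).

(T, c4)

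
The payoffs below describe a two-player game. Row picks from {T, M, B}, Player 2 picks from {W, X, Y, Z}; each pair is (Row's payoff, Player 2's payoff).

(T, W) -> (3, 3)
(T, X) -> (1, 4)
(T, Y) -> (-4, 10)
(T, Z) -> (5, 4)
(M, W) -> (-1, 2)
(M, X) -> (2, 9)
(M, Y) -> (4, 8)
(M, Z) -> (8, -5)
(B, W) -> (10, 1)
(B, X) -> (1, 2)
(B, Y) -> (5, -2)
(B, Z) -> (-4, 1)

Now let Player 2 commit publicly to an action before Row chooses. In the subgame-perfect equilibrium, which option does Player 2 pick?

X

Backward induction with Player 2 moving first.
- W: BR = B, leader payoff 1.
- X: BR = M, leader payoff 9.
- Y: BR = B, leader payoff -2.
- Z: BR = M, leader payoff -5.
Player 2's induced payoffs are 1, 9, -2, -5, so Player 2 commits to X. Subgame-perfect outcome: (M, X) with payoffs (2, 9).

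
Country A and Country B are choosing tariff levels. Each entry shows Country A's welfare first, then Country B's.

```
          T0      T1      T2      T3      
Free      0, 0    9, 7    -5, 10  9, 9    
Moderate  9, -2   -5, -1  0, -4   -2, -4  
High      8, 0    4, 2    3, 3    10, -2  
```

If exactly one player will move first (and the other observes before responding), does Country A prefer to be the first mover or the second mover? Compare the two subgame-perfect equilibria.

second

If Country A leads: Country B's best replies are Free→T2, Moderate→T1, High→T2; Country A's induced payoffs -5, -5, 3; outcome (High, T2), payoffs (3, 3).
If Country B leads: Country A's best replies are T0→Moderate, T1→Free, T2→High, T3→High; Country B's induced payoffs -2, 7, 3, -2; outcome (Free, T1), payoffs (9, 7).
Country A gets 3 moving first and 9 moving second, so Country A prefers to move second.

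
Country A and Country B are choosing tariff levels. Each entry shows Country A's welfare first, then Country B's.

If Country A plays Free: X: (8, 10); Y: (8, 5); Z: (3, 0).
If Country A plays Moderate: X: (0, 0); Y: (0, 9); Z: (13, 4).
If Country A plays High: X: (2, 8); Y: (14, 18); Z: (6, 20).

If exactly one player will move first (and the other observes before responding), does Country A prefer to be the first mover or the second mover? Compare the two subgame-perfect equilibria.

second

If Country A leads: Country B's best replies are Free→X, Moderate→Y, High→Z; Country A's induced payoffs 8, 0, 6; outcome (Free, X), payoffs (8, 10).
If Country B leads: Country A's best replies are X→Free, Y→High, Z→Moderate; Country B's induced payoffs 10, 18, 4; outcome (High, Y), payoffs (14, 18).
Country A gets 8 moving first and 14 moving second, so Country A prefers to move second.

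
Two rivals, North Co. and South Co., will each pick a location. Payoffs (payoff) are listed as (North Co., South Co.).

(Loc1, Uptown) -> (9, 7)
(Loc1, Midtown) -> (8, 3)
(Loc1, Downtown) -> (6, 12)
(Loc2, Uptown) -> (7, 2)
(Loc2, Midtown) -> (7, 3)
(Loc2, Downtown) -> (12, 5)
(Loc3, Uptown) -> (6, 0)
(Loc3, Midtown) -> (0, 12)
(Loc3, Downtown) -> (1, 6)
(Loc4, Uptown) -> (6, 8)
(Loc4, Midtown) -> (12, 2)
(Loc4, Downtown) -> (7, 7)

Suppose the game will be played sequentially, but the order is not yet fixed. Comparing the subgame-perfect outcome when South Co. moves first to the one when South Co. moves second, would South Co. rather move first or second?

If North Co. leads: South Co.'s best replies are Loc1→Downtown, Loc2→Downtown, Loc3→Midtown, Loc4→Uptown; North Co.'s induced payoffs 6, 12, 0, 6; outcome (Loc2, Downtown), payoffs (12, 5).
If South Co. leads: North Co.'s best replies are Uptown→Loc1, Midtown→Loc4, Downtown→Loc2; South Co.'s induced payoffs 7, 2, 5; outcome (Loc1, Uptown), payoffs (9, 7).
South Co. gets 7 moving first and 5 moving second, so South Co. prefers to move first.

first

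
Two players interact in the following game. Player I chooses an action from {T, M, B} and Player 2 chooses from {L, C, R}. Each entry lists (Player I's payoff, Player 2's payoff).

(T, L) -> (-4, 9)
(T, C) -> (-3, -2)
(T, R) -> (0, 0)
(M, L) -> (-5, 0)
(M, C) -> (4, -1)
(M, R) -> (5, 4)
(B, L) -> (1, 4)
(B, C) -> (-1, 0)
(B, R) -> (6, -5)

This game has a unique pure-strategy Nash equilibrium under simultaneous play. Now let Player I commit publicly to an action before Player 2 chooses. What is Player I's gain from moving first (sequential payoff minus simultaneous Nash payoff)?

4

Work backward from Player 2's decision.
- T: Player 2 compares 9, -2, 0 and picks L; Player I would get -4.
- M: Player 2 compares 0, -1, 4 and picks R; Player I would get 5.
- B: Player 2 compares 4, 0, -5 and picks L; Player I would get 1.
Among -4, 5, 1, the best is 5 at M. Subgame-perfect outcome: (M, R) with payoffs (5, 4).
Under simultaneous play:
Player I's best replies: L→B; C→M; R→B.
Player 2's best replies: T→L; M→R; B→L.
The unique mutual best reply is (B, L), giving (1, 4).
Player I's commitment gain: 5 − 1 = 4.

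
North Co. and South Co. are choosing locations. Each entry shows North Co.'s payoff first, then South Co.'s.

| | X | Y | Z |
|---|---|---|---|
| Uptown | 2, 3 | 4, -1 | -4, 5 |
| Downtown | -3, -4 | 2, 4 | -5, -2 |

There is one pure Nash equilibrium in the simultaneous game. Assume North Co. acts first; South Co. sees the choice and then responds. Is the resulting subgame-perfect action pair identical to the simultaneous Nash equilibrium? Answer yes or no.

Work backward from South Co.'s decision.
- Uptown: BR = Z, leader payoff -4.
- Downtown: BR = Y, leader payoff 2.
Among -4, 2, the best is 2 at Downtown. Subgame-perfect outcome: (Downtown, Y) with payoffs (2, 4).
Under simultaneous play:
North Co.'s best replies: X→Uptown; Y→Uptown; Z→Uptown.
South Co.'s best replies: Uptown→Z; Downtown→Y.
Only (Uptown, Z) has each player best-responding; Nash payoffs (-4, 5).
Sequential outcome (Downtown, Y) differs from the Nash profile (Uptown, Z).

no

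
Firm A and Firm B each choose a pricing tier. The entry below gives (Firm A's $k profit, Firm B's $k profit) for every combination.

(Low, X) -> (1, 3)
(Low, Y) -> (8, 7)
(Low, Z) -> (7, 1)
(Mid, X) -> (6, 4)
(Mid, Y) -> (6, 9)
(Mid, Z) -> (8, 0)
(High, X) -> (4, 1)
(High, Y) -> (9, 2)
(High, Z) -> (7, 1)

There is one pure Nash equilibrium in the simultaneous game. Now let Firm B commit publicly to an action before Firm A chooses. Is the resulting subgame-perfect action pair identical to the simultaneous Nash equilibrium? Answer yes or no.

no

Work backward from Firm A's decision.
- X → Firm A plays Mid (best of 1, 6, 4); Firm B gets 4.
- Y → Firm A plays High (best of 8, 6, 9); Firm B gets 2.
- Z → Firm A plays Mid (best of 7, 8, 7); Firm B gets 0.
Among 4, 2, 0, the best is 4 at X. Subgame-perfect outcome: (Mid, X) with payoffs (6, 4).
Now find the simultaneous Nash equilibrium.
Firm A's best replies: X→Mid; Y→High; Z→Mid.
Firm B's best replies: Low→Y; Mid→Y; High→Y.
The unique mutual best reply is (High, Y), giving (9, 2).
Sequential outcome (Mid, X) differs from the Nash profile (High, Y).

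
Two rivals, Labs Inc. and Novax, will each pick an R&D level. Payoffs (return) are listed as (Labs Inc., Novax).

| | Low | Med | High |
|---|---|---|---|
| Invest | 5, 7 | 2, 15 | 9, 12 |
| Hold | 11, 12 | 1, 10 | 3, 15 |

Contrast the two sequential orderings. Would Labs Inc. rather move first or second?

first

If Labs Inc. leads: Novax's best replies are Invest→Med, Hold→High; Labs Inc.'s induced payoffs 2, 3; outcome (Hold, High), payoffs (3, 15).
If Novax leads: Labs Inc.'s best replies are Low→Hold, Med→Invest, High→Invest; Novax's induced payoffs 12, 15, 12; outcome (Invest, Med), payoffs (2, 15).
Labs Inc. gets 3 moving first and 2 moving second, so Labs Inc. prefers to move first.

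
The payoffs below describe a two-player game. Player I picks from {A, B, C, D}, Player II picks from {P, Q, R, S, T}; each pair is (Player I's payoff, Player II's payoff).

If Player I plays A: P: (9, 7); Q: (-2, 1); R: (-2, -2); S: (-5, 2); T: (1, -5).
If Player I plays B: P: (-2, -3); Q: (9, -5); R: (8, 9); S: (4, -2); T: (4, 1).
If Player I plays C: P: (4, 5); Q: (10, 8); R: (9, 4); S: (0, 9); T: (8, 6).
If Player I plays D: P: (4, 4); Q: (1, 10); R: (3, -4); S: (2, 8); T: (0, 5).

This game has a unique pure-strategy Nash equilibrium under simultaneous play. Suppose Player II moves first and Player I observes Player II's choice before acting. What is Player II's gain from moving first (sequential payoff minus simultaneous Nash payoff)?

1

Solve by backward induction (Player II leads).
- P: Player I compares 9, -2, 4, 4 and picks A; Player II would get 7.
- Q: Player I compares -2, 9, 10, 1 and picks C; Player II would get 8.
- R: Player I compares -2, 8, 9, 3 and picks C; Player II would get 4.
- S: Player I compares -5, 4, 0, 2 and picks B; Player II would get -2.
- T: Player I compares 1, 4, 8, 0 and picks C; Player II would get 6.
Among 7, 8, 4, -2, 6, the best is 8 at Q. Subgame-perfect outcome: (C, Q) with payoffs (10, 8).
Under simultaneous play:
Player I's best replies: P→A; Q→C; R→C; S→B; T→C.
Player II's best replies: A→P; B→R; C→S; D→Q.
Only (A, P) has each player best-responding; Nash payoffs (9, 7).
Player II's commitment gain: 8 − 7 = 1.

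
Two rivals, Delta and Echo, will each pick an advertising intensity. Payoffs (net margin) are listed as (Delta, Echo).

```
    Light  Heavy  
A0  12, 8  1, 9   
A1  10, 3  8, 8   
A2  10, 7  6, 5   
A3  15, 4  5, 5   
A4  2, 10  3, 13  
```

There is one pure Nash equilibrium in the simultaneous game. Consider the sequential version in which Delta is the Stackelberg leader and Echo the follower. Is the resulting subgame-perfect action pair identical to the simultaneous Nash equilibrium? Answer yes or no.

no

Work backward from Echo's decision.
- A0: Echo compares 8, 9 and picks Heavy; Delta would get 1.
- A1: Echo compares 3, 8 and picks Heavy; Delta would get 8.
- A2: Echo compares 7, 5 and picks Light; Delta would get 10.
- A3: Echo compares 4, 5 and picks Heavy; Delta would get 5.
- A4: Echo compares 10, 13 and picks Heavy; Delta would get 3.
Delta's induced payoffs are 1, 8, 10, 5, 3, so Delta commits to A2. Subgame-perfect outcome: (A2, Light) with payoffs (10, 7).
Now find the simultaneous Nash equilibrium.
Delta's best replies: Light→A3; Heavy→A1.
Echo's best replies: A0→Heavy; A1→Heavy; A2→Light; A3→Heavy; A4→Heavy.
The unique mutual best reply is (A1, Heavy), giving (8, 8).
Sequential outcome (A2, Light) differs from the Nash profile (A1, Heavy).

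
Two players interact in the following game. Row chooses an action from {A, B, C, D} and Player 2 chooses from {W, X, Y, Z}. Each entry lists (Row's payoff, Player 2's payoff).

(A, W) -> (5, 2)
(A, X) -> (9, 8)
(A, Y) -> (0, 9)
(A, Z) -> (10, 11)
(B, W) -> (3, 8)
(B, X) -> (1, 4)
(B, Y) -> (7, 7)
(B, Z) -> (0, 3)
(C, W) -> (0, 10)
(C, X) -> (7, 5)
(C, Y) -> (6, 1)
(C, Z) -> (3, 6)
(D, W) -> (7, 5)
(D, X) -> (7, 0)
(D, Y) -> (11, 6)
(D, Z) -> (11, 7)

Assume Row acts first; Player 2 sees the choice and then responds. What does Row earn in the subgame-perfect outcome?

Backward induction with Row moving first.
- A: BR = Z, leader payoff 10.
- B: BR = W, leader payoff 3.
- C: BR = W, leader payoff 0.
- D: BR = Z, leader payoff 11.
Row's induced payoffs are 10, 3, 0, 11, so Row commits to D. Subgame-perfect outcome: (D, Z) with payoffs (11, 7).

11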